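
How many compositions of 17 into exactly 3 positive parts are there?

120

Place 2 bars in the 16 internal gaps of a row of 17 dots: C(16,2) = 120.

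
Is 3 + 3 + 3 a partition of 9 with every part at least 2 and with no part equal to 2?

Yes

The parts sum to 9, and the condition 'every summand is at least 2' holds; the condition 'no summand equals 2' holds.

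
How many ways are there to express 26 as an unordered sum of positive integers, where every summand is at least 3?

Counting exhaustively, 158 partitions satisfy the conditions.

158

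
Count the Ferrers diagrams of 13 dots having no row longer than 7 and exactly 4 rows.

The partitions of 13 that satisfy the conditions:
7, 4, 1, 1
7, 3, 2, 1
7, 2, 2, 2
6, 5, 1, 1
6, 4, 2, 1
6, 3, 3, 1
6, 3, 2, 2
5, 5, 2, 1
5, 4, 3, 1
5, 4, 2, 2
5, 3, 3, 2
4, 4, 4, 1
4, 4, 3, 2
4, 3, 3, 3

14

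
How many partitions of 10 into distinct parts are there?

The partitions of 10 that satisfy the conditions:
10
9 + 1
8 + 2
7 + 3
7 + 2 + 1
6 + 4
6 + 3 + 1
5 + 4 + 1
5 + 3 + 2
4 + 3 + 2 + 1

10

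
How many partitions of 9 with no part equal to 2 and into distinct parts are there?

5

The partitions of 9 that satisfy the conditions:
9
8,1
6,3
5,4
5,3,1
That's 5 in total.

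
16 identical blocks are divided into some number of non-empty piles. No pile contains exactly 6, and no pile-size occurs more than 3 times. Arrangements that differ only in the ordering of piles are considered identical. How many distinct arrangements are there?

Counting exhaustively, 103 partitions satisfy the conditions.

103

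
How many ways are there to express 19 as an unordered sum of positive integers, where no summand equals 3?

259

Systematic enumeration (by largest part, then next-largest, …) yields 259.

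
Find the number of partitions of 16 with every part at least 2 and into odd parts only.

Enumerating:
13, 3
11, 5
9, 7
7, 3, 3, 3
5, 5, 3, 3

5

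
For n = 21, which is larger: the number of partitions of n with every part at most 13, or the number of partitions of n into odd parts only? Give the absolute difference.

671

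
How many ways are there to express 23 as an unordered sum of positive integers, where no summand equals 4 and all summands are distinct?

There are too many to list fully; the first 12 (by largest part) are:
23
22, 1
21, 2
20, 3
20, 2, 1
19, 3, 1
18, 5
18, 3, 2
17, 6
17, 5, 1
17, 3, 2, 1
16, 7
…and 56 more, for 68 total.

68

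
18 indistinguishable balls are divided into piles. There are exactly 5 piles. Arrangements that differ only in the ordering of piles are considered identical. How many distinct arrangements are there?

There are too many to list fully; the first 12 (by largest part) are:
1+1+1+1+14
1+1+1+2+13
1+1+1+3+12
1+1+2+2+12
1+1+1+4+11
1+1+2+3+11
1+2+2+2+11
1+1+1+5+10
1+1+2+4+10
1+1+3+3+10
1+2+2+3+10
2+2+2+2+10
…and 45 more, for 57 total.

57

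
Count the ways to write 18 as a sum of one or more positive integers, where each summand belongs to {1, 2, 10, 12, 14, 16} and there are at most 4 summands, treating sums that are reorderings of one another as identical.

The partitions of 18 that satisfy the conditions:
16,2
16,1,1
14,2,2
14,2,1,1
12,2,2,2
Counting gives 5.

5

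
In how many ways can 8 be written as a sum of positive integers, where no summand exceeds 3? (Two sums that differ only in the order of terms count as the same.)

Enumerating:
3+3+2
3+3+1+1
3+2+2+1
3+2+1+1+1
3+1+1+1+1+1
2+2+2+2
2+2+2+1+1
2+2+1+1+1+1
2+1+1+1+1+1+1
1+1+1+1+1+1+1+1
Counting gives 10.

10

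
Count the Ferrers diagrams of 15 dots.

176

Systematic enumeration (by largest part, then next-largest, …) yields 176.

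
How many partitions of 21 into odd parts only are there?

Counting exhaustively, 76 partitions satisfy the conditions.

76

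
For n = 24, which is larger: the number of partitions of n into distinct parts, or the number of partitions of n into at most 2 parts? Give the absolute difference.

109

Partitions of 24 into distinct parts: 122.
Partitions of 24 into at most 2 parts: 13.
|122 − 13| = 109.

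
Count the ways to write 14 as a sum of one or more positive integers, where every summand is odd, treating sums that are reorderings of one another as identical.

They are:
13,1
11,3
11,1,1,1
9,5
9,3,1,1
9,1,1,1,1,1
7,7
7,5,1,1
7,3,3,1
7,3,1,1,1,1
7,1,1,1,1,1,1,1
5,5,3,1
5,5,1,1,1,1
5,3,3,3
5,3,3,1,1,1
5,3,1,1,1,1,1,1
5,1,1,1,1,1,1,1,1,1
3,3,3,3,1,1
3,3,3,1,1,1,1,1
3,3,1,1,1,1,1,1,1,1
3,1,1,1,1,1,1,1,1,1,1,1
1,1,1,1,1,1,1,1,1,1,1,1,1,1

22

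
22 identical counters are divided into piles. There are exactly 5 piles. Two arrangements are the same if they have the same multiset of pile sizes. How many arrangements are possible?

Counting exhaustively, 119 partitions satisfy the conditions.

119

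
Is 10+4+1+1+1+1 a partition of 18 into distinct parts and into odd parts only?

No

The parts sum to 18, and the condition 'all summands are distinct' is violated.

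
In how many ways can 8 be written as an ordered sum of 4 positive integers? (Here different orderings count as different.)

35

Equivalently, choose which 3 of the 7 gaps become plus signs: C(7,3) = 35.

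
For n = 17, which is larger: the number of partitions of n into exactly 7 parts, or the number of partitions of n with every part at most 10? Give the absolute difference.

Partitions of 17 into exactly 7 parts: 38.
Partitions of 17 with every part at most 10: 267.
|38 − 267| = 229.

229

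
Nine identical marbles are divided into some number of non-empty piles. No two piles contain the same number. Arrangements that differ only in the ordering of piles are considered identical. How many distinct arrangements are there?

8

Listing the qualifying partitions of 9:
9
8, 1
7, 2
6, 3
6, 2, 1
5, 4
5, 3, 1
4, 3, 2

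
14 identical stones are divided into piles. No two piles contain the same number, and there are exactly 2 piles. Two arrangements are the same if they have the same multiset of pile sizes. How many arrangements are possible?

Listing the qualifying partitions of 14:
13, 1
12, 2
11, 3
10, 4
9, 5
8, 6

6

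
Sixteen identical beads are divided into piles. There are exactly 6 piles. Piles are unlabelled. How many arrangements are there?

35

There are too many to list fully; the first 12 (by largest part) are:
11+1+1+1+1+1
10+2+1+1+1+1
9+3+1+1+1+1
9+2+2+1+1+1
8+4+1+1+1+1
8+3+2+1+1+1
8+2+2+2+1+1
7+5+1+1+1+1
7+4+2+1+1+1
7+3+3+1+1+1
7+3+2+2+1+1
7+2+2+2+2+1
…and 23 more, for 35 total.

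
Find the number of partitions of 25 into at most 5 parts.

Systematic enumeration (by largest part, then next-largest, …) yields 377.

377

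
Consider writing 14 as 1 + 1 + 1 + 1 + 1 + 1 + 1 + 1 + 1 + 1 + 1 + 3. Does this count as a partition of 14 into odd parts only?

Yes

The parts sum to 14, and the condition 'every summand is odd' holds.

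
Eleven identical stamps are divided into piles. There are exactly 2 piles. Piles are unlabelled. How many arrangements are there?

They are:
10+1
9+2
8+3
7+4
6+5

5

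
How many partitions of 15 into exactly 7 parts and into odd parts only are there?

They are:
9,1,1,1,1,1,1
7,3,1,1,1,1,1
5,5,1,1,1,1,1
5,3,3,1,1,1,1
3,3,3,3,1,1,1

5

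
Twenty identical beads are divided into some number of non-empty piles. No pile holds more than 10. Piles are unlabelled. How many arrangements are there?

530

Counting exhaustively, 530 partitions satisfy the conditions.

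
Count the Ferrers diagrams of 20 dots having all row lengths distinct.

There are too many to list fully; the first 12 (by largest part) are:
20
19 + 1
18 + 2
17 + 3
17 + 2 + 1
16 + 4
16 + 3 + 1
15 + 5
15 + 4 + 1
15 + 3 + 2
14 + 6
14 + 5 + 1
…and 52 more, for 64 total.

64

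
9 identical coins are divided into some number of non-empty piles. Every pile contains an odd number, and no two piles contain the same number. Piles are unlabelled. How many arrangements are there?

Listing the qualifying partitions of 9:
9
5 + 3 + 1
Counting gives 2.

2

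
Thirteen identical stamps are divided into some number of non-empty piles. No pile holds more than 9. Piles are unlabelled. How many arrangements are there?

A full systematic count gives 94.

94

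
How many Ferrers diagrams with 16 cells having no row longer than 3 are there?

30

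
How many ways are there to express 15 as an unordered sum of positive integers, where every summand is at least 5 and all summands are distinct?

4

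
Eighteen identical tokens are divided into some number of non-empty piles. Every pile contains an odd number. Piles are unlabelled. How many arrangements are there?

46

There are too many to list fully; the first 12 (by largest part) are:
17+1
15+3
15+1+1+1
13+5
13+3+1+1
13+1+1+1+1+1
11+7
11+5+1+1
11+3+3+1
11+3+1+1+1+1
11+1+1+1+1+1+1+1
9+9
…and 34 more, for 46 total.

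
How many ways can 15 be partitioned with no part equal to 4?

Counting exhaustively, 120 partitions satisfy the conditions.

120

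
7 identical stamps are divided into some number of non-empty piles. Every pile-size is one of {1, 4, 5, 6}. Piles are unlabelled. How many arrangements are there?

4

The partitions of 7 that satisfy the conditions:
6, 1
5, 1, 1
4, 1, 1, 1
1, 1, 1, 1, 1, 1, 1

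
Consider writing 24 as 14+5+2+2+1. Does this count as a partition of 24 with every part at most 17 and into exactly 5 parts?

Yes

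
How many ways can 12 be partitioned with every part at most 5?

47

A partial list (first 12 by largest part):
5 + 5 + 2
5 + 5 + 1 + 1
5 + 4 + 3
5 + 4 + 2 + 1
5 + 4 + 1 + 1 + 1
5 + 3 + 3 + 1
5 + 3 + 2 + 2
5 + 3 + 2 + 1 + 1
5 + 3 + 1 + 1 + 1 + 1
5 + 2 + 2 + 2 + 1
5 + 2 + 2 + 1 + 1 + 1
5 + 2 + 1 + 1 + 1 + 1 + 1
…and 35 more, for 47 total.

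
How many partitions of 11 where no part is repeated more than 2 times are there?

27

There are too many to list fully; the first 12 (by largest part) are:
11
10+1
9+2
9+1+1
8+3
8+2+1
7+4
7+3+1
7+2+2
7+2+1+1
6+5
6+4+1
…and 15 more, for 27 total.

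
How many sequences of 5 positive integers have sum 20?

Equivalently, choose which 4 of the 19 gaps become plus signs: C(19,4) = 3876.

3876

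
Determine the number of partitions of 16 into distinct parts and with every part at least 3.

They are:
16
13,3
12,4
11,5
10,6
9,7
9,4,3
8,5,3
7,6,3
7,5,4
That's 10 in total.

10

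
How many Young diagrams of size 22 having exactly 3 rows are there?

A partial list (first 12 by largest part):
20, 1, 1
19, 2, 1
18, 3, 1
18, 2, 2
17, 4, 1
17, 3, 2
16, 5, 1
16, 4, 2
16, 3, 3
15, 6, 1
15, 5, 2
15, 4, 3
…and 28 more, for 40 total.

40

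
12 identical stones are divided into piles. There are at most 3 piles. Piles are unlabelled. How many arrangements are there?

19

They are:
12
11+1
10+2
10+1+1
9+3
9+2+1
8+4
8+3+1
8+2+2
7+5
7+4+1
7+3+2
6+6
6+5+1
6+4+2
6+3+3
5+5+2
5+4+3
4+4+4
That's 19 in total.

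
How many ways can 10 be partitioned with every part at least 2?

12

Enumerating:
10
8,2
7,3
6,4
6,2,2
5,5
5,3,2
4,4,2
4,3,3
4,2,2,2
3,3,2,2
2,2,2,2,2
That's 12 in total.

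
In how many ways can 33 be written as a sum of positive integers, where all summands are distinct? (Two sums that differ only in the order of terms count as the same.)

448

Enumerating by decreasing first part gives 448 partitions in all.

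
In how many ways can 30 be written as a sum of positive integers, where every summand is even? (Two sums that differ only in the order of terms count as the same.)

Direct enumeration gives 176 partitions.

176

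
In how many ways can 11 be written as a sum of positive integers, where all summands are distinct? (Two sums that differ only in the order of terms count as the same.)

They are:
11
10 + 1
9 + 2
8 + 3
8 + 2 + 1
7 + 4
7 + 3 + 1
6 + 5
6 + 4 + 1
6 + 3 + 2
5 + 4 + 2
5 + 3 + 2 + 1
Counting gives 12.

12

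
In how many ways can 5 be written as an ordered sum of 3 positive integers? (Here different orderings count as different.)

6

Equivalently, choose which 2 of the 4 gaps become plus signs: C(4,2) = 6.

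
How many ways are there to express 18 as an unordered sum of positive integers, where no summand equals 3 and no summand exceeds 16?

Systematic enumeration (by largest part, then next-largest, …) yields 207.

207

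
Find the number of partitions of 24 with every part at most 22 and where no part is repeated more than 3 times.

720

There are 720 such partitions.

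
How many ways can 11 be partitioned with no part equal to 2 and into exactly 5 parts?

The partitions of 11 that satisfy the conditions:
7, 1, 1, 1, 1
5, 3, 1, 1, 1
4, 4, 1, 1, 1
3, 3, 3, 1, 1
Counting gives 4.

4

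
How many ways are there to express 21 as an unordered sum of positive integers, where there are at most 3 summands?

A partial list (first 12 by largest part):
21
1, 20
2, 19
1, 1, 19
3, 18
1, 2, 18
4, 17
1, 3, 17
2, 2, 17
5, 16
1, 4, 16
2, 3, 16
…and 36 more, for 48 total.

48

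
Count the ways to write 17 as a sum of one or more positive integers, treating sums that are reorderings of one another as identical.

Systematic enumeration (by largest part, then next-largest, …) yields 297.

297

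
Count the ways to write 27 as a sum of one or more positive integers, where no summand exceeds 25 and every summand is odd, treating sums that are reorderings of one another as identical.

191

Direct enumeration gives 191 partitions.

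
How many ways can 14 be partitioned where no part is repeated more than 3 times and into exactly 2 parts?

7

Enumerating:
1 + 13
2 + 12
3 + 11
4 + 10
5 + 9
6 + 8
7 + 7
Counting gives 7.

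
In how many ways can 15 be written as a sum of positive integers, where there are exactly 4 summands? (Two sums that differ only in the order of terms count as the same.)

There are too many to list fully; the first 12 (by largest part) are:
12, 1, 1, 1
11, 2, 1, 1
10, 3, 1, 1
10, 2, 2, 1
9, 4, 1, 1
9, 3, 2, 1
9, 2, 2, 2
8, 5, 1, 1
8, 4, 2, 1
8, 3, 3, 1
8, 3, 2, 2
7, 6, 1, 1
…and 15 more, for 27 total.

27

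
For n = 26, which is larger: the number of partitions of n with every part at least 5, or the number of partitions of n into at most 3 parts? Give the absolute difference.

Partitions of 26 with every part at least 5: 36.
Partitions of 26 into at most 3 parts: 70.
|36 − 70| = 34.

34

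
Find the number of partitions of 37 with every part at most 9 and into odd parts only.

256

Systematic enumeration (by largest part, then next-largest, …) yields 256.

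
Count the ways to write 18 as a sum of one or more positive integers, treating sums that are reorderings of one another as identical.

Systematic enumeration (by largest part, then next-largest, …) yields 385.

385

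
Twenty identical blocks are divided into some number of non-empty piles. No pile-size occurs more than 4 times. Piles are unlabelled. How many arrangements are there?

A full systematic count gives 409.

409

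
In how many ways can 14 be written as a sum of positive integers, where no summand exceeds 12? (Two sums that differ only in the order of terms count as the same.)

133

A full systematic count gives 133.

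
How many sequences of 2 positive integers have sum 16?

15

A composition of 16 into 2 positive parts is chosen by placing 1 dividers among the 15 gaps between 16 units: C(15,1) = 15.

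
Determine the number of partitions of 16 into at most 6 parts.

136

A full systematic count gives 136.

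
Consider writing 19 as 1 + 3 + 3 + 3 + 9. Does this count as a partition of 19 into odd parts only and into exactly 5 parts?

Yes

The parts sum to 19, and the condition 'every summand is odd' holds; the condition 'there are exactly 5 summands' holds.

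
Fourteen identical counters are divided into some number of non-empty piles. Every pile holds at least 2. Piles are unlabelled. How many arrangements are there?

34

There are too many to list fully; the first 12 (by largest part) are:
14
2 + 12
3 + 11
4 + 10
2 + 2 + 10
5 + 9
2 + 3 + 9
6 + 8
2 + 4 + 8
3 + 3 + 8
2 + 2 + 2 + 8
7 + 7
…and 22 more, for 34 total.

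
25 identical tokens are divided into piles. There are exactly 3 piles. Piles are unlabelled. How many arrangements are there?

52

A partial list (first 12 by largest part):
1+1+23
1+2+22
1+3+21
2+2+21
1+4+20
2+3+20
1+5+19
2+4+19
3+3+19
1+6+18
2+5+18
3+4+18
…and 40 more, for 52 total.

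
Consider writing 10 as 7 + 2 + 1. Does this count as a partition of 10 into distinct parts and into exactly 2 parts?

The parts sum to 10, and the condition 'there are exactly 2 summands' is violated.

No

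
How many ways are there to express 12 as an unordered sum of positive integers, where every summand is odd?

15

The partitions of 12 that satisfy the conditions:
11 + 1
9 + 3
9 + 1 + 1 + 1
7 + 5
7 + 3 + 1 + 1
7 + 1 + 1 + 1 + 1 + 1
5 + 5 + 1 + 1
5 + 3 + 3 + 1
5 + 3 + 1 + 1 + 1 + 1
5 + 1 + 1 + 1 + 1 + 1 + 1 + 1
3 + 3 + 3 + 3
3 + 3 + 3 + 1 + 1 + 1
3 + 3 + 1 + 1 + 1 + 1 + 1 + 1
3 + 1 + 1 + 1 + 1 + 1 + 1 + 1 + 1 + 1
1 + 1 + 1 + 1 + 1 + 1 + 1 + 1 + 1 + 1 + 1 + 1
Counting gives 15.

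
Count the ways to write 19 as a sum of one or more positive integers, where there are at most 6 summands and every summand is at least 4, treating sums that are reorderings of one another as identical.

They are:
19
15,4
14,5
13,6
12,7
11,8
11,4,4
10,9
10,5,4
9,6,4
9,5,5
8,7,4
8,6,5
7,7,5
7,6,6
7,4,4,4
6,5,4,4
5,5,5,4
That's 18 in total.

18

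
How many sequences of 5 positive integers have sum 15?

By stars and bars with positive parts, the count is C(14,4) = 1001.

1001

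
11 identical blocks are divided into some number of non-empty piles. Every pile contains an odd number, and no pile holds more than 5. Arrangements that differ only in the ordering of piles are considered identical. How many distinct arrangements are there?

Enumerating:
5,5,1
5,3,3
5,3,1,1,1
5,1,1,1,1,1,1
3,3,3,1,1
3,3,1,1,1,1,1
3,1,1,1,1,1,1,1,1
1,1,1,1,1,1,1,1,1,1,1

8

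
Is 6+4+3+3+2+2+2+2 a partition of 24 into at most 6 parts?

No

The parts sum to 24, and the condition 'there are at most 6 summands' is violated.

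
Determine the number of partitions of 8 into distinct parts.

Enumerating:
8
7 + 1
6 + 2
5 + 3
5 + 2 + 1
4 + 3 + 1
That's 6 in total.

6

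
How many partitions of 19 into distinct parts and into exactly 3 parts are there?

21

The partitions of 19 that satisfy the conditions:
16+2+1
15+3+1
14+4+1
14+3+2
13+5+1
13+4+2
12+6+1
12+5+2
12+4+3
11+7+1
11+6+2
11+5+3
10+8+1
10+7+2
10+6+3
10+5+4
9+8+2
9+7+3
9+6+4
8+7+4
8+6+5
Counting gives 21.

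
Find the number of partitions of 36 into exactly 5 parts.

A full systematic count gives 748.

748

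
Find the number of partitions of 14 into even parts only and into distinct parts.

The partitions of 14 that satisfy the conditions:
14
12, 2
10, 4
8, 6
8, 4, 2
That's 5 in total.

5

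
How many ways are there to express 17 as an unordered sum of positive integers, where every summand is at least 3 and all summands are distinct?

Enumerating:
17
14, 3
13, 4
12, 5
11, 6
10, 7
10, 4, 3
9, 8
9, 5, 3
8, 6, 3
8, 5, 4
7, 6, 4
Counting gives 12.

12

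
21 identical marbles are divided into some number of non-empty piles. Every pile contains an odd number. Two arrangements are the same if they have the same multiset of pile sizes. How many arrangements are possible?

76

There are 76 such partitions.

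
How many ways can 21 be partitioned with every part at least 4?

27

There are too many to list fully; the first 12 (by largest part) are:
21
17 + 4
16 + 5
15 + 6
14 + 7
13 + 8
13 + 4 + 4
12 + 9
12 + 5 + 4
11 + 10
11 + 6 + 4
11 + 5 + 5
…and 15 more, for 27 total.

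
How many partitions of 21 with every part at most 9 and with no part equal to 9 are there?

Enumerating by decreasing first part gives 525 partitions in all.

525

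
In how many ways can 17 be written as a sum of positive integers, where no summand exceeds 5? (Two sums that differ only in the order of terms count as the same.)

119

A full systematic count gives 119.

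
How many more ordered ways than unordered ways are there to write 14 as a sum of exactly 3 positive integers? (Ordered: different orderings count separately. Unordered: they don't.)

Ordered (compositions into 3 parts): C(13,2) = 78.
Partitions of 14 into exactly 3 parts: 16.
Difference: 78 − 16 = 62.

62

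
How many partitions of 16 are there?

231

Systematic enumeration (by largest part, then next-largest, …) yields 231.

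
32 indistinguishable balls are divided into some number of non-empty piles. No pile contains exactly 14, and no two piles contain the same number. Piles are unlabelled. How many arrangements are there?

Systematic enumeration (by largest part, then next-largest, …) yields 346.

346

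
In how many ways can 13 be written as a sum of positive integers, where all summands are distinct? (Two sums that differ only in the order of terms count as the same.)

18

Enumerating:
13
12 + 1
11 + 2
10 + 3
10 + 2 + 1
9 + 4
9 + 3 + 1
8 + 5
8 + 4 + 1
8 + 3 + 2
7 + 6
7 + 5 + 1
7 + 4 + 2
7 + 3 + 2 + 1
6 + 5 + 2
6 + 4 + 3
6 + 4 + 2 + 1
5 + 4 + 3 + 1
That's 18 in total.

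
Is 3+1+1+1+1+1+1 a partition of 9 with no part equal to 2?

The parts sum to 9, and the condition 'no summand equals 2' holds.

Yes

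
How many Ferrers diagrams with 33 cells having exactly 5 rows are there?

540

Direct enumeration gives 540 partitions.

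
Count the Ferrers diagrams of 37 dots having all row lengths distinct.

There are 760 such partitions.

760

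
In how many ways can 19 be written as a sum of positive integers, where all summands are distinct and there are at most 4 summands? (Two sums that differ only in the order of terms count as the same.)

There are too many to list fully; the first 12 (by largest part) are:
19
18+1
17+2
16+3
16+2+1
15+4
15+3+1
14+5
14+4+1
14+3+2
13+6
13+5+1
…and 37 more, for 49 total.

49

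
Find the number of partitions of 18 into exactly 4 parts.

A partial list (first 12 by largest part):
15 + 1 + 1 + 1
14 + 2 + 1 + 1
13 + 3 + 1 + 1
13 + 2 + 2 + 1
12 + 4 + 1 + 1
12 + 3 + 2 + 1
12 + 2 + 2 + 2
11 + 5 + 1 + 1
11 + 4 + 2 + 1
11 + 3 + 3 + 1
11 + 3 + 2 + 2
10 + 6 + 1 + 1
…and 35 more, for 47 total.

47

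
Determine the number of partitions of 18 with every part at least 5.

9

Enumerating:
18
5 + 13
6 + 12
7 + 11
8 + 10
9 + 9
5 + 5 + 8
5 + 6 + 7
6 + 6 + 6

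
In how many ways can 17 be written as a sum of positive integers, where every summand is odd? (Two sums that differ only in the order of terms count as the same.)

A partial list (first 12 by largest part):
17
1+1+15
1+3+13
1+1+1+1+13
1+5+11
3+3+11
1+1+1+3+11
1+1+1+1+1+1+11
1+7+9
3+5+9
1+1+1+5+9
1+1+3+3+9
…and 26 more, for 38 total.

38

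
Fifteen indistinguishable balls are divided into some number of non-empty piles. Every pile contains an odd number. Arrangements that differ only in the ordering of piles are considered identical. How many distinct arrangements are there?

There are too many to list fully; the first 12 (by largest part) are:
15
13+1+1
11+3+1
11+1+1+1+1
9+5+1
9+3+3
9+3+1+1+1
9+1+1+1+1+1+1
7+7+1
7+5+3
7+5+1+1+1
7+3+3+1+1
…and 15 more, for 27 total.

27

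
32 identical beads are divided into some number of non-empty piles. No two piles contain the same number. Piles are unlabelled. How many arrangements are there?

390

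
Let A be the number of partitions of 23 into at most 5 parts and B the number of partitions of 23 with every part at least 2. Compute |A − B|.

Partitions of 23 into at most 5 parts: 291.
Partitions of 23 with every part at least 2: 253.
|291 − 253| = 38.

38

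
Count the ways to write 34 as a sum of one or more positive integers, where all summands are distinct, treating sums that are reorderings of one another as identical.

A full systematic count gives 512.

512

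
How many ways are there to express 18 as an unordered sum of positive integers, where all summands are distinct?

A partial list (first 12 by largest part):
18
17,1
16,2
15,3
15,2,1
14,4
14,3,1
13,5
13,4,1
13,3,2
12,6
12,5,1
…and 34 more, for 46 total.

46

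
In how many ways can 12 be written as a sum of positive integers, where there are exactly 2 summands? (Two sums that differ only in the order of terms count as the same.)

They are:
11, 1
10, 2
9, 3
8, 4
7, 5
6, 6

6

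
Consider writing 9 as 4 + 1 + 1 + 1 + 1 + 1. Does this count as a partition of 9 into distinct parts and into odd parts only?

No

The parts sum to 9, and the condition 'all summands are distinct' is violated.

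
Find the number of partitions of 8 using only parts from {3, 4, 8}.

They are:
8
4+4
That's 2 in total.

2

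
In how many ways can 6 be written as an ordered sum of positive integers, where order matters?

32

Each of the 5 gaps between 6 units is either a break or not: 2^5 = 32.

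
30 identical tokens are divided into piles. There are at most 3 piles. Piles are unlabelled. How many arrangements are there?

91

Systematic enumeration (by largest part, then next-largest, …) yields 91.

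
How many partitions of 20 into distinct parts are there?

64

There are too many to list fully; the first 12 (by largest part) are:
20
19,1
18,2
17,3
17,2,1
16,4
16,3,1
15,5
15,4,1
15,3,2
14,6
14,5,1
…and 52 more, for 64 total.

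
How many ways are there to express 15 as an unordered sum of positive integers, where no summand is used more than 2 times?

A partial list (first 12 by largest part):
15
14,1
13,2
13,1,1
12,3
12,2,1
11,4
11,3,1
11,2,2
11,2,1,1
10,5
10,4,1
…and 58 more, for 70 total.

70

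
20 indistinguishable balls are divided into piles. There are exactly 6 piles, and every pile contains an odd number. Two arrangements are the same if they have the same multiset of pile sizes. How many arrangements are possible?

14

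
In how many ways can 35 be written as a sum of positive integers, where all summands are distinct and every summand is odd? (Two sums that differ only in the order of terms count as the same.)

A partial list (first 12 by largest part):
35
1+3+31
1+5+29
1+7+27
3+5+27
1+9+25
3+7+25
1+11+23
3+9+23
5+7+23
1+13+21
3+11+21
…and 17 more, for 29 total.

29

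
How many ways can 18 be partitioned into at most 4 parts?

Direct enumeration gives 84 partitions.

84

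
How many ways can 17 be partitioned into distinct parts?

38

A partial list (first 12 by largest part):
17
16 + 1
15 + 2
14 + 3
14 + 2 + 1
13 + 4
13 + 3 + 1
12 + 5
12 + 4 + 1
12 + 3 + 2
11 + 6
11 + 5 + 1
…and 26 more, for 38 total.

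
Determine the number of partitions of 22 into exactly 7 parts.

There are 131 such partitions.

131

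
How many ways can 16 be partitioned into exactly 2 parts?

8

The partitions of 16 that satisfy the conditions:
15+1
14+2
13+3
12+4
11+5
10+6
9+7
8+8
Counting gives 8.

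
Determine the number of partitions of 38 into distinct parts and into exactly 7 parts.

There are too many to list fully; the first 12 (by largest part) are:
17,6,5,4,3,2,1
16,7,5,4,3,2,1
15,8,5,4,3,2,1
15,7,6,4,3,2,1
14,9,5,4,3,2,1
14,8,6,4,3,2,1
14,7,6,5,3,2,1
13,10,5,4,3,2,1
13,9,6,4,3,2,1
13,8,7,4,3,2,1
13,8,6,5,3,2,1
13,7,6,5,4,2,1
…and 26 more, for 38 total.

38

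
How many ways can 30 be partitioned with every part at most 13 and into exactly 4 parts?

83

Enumerating by decreasing first part gives 83 partitions in all.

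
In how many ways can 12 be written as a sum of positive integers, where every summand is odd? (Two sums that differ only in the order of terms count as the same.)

15

Enumerating:
1,11
3,9
1,1,1,9
5,7
1,1,3,7
1,1,1,1,1,7
1,1,5,5
1,3,3,5
1,1,1,1,3,5
1,1,1,1,1,1,1,5
3,3,3,3
1,1,1,3,3,3
1,1,1,1,1,1,3,3
1,1,1,1,1,1,1,1,1,3
1,1,1,1,1,1,1,1,1,1,1,1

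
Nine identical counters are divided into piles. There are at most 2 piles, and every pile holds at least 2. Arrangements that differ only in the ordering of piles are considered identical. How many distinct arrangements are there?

Enumerating:
9
7, 2
6, 3
5, 4

4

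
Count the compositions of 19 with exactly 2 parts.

18

Place 1 bars in the 18 internal gaps of a row of 19 dots: C(18,1) = 18.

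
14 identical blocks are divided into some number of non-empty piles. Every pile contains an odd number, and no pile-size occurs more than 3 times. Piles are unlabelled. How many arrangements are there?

They are:
13, 1
11, 3
11, 1, 1, 1
9, 5
9, 3, 1, 1
7, 7
7, 5, 1, 1
7, 3, 3, 1
5, 5, 3, 1
5, 3, 3, 3
5, 3, 3, 1, 1, 1
That's 11 in total.

11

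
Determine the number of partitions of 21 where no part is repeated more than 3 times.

395

Counting exhaustively, 395 partitions satisfy the conditions.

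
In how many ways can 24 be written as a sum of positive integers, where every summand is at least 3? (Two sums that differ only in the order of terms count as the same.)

A full systematic count gives 110.

110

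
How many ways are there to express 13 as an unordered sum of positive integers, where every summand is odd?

They are:
13
11,1,1
9,3,1
9,1,1,1,1
7,5,1
7,3,3
7,3,1,1,1
7,1,1,1,1,1,1
5,5,3
5,5,1,1,1
5,3,3,1,1
5,3,1,1,1,1,1
5,1,1,1,1,1,1,1,1
3,3,3,3,1
3,3,3,1,1,1,1
3,3,1,1,1,1,1,1,1
3,1,1,1,1,1,1,1,1,1,1
1,1,1,1,1,1,1,1,1,1,1,1,1
Counting gives 18.

18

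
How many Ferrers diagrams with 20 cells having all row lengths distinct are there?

A partial list (first 12 by largest part):
20
1+19
2+18
3+17
1+2+17
4+16
1+3+16
5+15
1+4+15
2+3+15
6+14
1+5+14
…and 52 more, for 64 total.

64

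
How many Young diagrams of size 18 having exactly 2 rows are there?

Enumerating:
17+1
16+2
15+3
14+4
13+5
12+6
11+7
10+8
9+9

9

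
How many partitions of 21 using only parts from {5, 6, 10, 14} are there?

2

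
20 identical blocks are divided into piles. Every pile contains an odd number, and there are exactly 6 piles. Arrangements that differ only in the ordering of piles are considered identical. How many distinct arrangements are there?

Enumerating:
15,1,1,1,1,1
13,3,1,1,1,1
11,5,1,1,1,1
11,3,3,1,1,1
9,7,1,1,1,1
9,5,3,1,1,1
9,3,3,3,1,1
7,7,3,1,1,1
7,5,5,1,1,1
7,5,3,3,1,1
7,3,3,3,3,1
5,5,5,3,1,1
5,5,3,3,3,1
5,3,3,3,3,3
That's 14 in total.

14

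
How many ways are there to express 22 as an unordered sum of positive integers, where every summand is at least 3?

Counting exhaustively, 73 partitions satisfy the conditions.

73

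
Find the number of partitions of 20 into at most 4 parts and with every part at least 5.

13

The partitions of 20 that satisfy the conditions:
20
15, 5
14, 6
13, 7
12, 8
11, 9
10, 10
10, 5, 5
9, 6, 5
8, 7, 5
8, 6, 6
7, 7, 6
5, 5, 5, 5
Counting gives 13.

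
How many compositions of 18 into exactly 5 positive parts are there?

2380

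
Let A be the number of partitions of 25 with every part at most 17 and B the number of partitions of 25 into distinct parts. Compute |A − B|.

Partitions of 25 with every part at most 17: 1913.
Partitions of 25 into distinct parts: 142.
|1913 − 142| = 1771.

1771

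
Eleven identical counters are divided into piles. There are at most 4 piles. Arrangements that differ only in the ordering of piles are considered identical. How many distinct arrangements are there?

27

A partial list (first 12 by largest part):
11
10,1
9,2
9,1,1
8,3
8,2,1
8,1,1,1
7,4
7,3,1
7,2,2
7,2,1,1
6,5
…and 15 more, for 27 total.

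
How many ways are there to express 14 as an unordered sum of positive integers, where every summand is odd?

22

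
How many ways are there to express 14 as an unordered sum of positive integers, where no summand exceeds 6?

90

Enumerating by decreasing first part gives 90 partitions in all.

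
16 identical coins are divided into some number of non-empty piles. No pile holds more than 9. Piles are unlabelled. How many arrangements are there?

Direct enumeration gives 201 partitions.

201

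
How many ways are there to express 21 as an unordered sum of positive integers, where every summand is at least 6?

They are:
21
6, 15
7, 14
8, 13
9, 12
10, 11
6, 6, 9
6, 7, 8
7, 7, 7
That's 9 in total.

9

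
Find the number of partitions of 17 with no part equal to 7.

There are 255 such partitions.

255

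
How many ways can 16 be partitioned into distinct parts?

A partial list (first 12 by largest part):
16
1,15
2,14
3,13
1,2,13
4,12
1,3,12
5,11
1,4,11
2,3,11
6,10
1,5,10
…and 20 more, for 32 total.

32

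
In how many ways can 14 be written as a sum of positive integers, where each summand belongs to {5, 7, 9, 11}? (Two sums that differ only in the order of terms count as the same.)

Listing the qualifying partitions of 14:
9,5
7,7
That's 2 in total.

2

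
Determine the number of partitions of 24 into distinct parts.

Systematic enumeration (by largest part, then next-largest, …) yields 122.

122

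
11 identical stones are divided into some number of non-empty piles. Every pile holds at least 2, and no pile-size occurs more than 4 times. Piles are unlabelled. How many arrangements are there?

Enumerating:
11
2+9
3+8
4+7
2+2+7
5+6
2+3+6
2+4+5
3+3+5
2+2+2+5
3+4+4
2+2+3+4
2+3+3+3
2+2+2+2+3

14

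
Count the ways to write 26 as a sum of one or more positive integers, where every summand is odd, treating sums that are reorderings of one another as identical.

Systematic enumeration (by largest part, then next-largest, …) yields 165.

165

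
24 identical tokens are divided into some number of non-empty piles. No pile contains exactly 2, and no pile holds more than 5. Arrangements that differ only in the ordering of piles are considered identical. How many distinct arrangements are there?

78

Enumerating by decreasing first part gives 78 partitions in all.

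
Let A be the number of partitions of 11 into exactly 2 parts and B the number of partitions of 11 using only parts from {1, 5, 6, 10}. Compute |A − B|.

Partitions of 11 into exactly 2 parts: 5.
Partitions of 11 using only parts from {1, 5, 6, 10}: 6.
|5 − 6| = 1.

1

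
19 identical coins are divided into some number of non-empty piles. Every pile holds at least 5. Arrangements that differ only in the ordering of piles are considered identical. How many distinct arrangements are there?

Enumerating:
19
14 + 5
13 + 6
12 + 7
11 + 8
10 + 9
9 + 5 + 5
8 + 6 + 5
7 + 7 + 5
7 + 6 + 6
That's 10 in total.

10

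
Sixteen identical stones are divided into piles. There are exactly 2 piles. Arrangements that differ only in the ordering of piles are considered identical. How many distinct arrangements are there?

8

The partitions of 16 that satisfy the conditions:
15,1
14,2
13,3
12,4
11,5
10,6
9,7
8,8
Counting gives 8.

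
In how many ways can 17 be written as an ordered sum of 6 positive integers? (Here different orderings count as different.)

A composition of 17 into 6 positive parts is chosen by placing 5 dividers among the 16 gaps between 17 units: C(16,5) = 4368.

4368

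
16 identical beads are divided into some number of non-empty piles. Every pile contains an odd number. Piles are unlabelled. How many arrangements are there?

A partial list (first 12 by largest part):
15, 1
13, 3
13, 1, 1, 1
11, 5
11, 3, 1, 1
11, 1, 1, 1, 1, 1
9, 7
9, 5, 1, 1
9, 3, 3, 1
9, 3, 1, 1, 1, 1
9, 1, 1, 1, 1, 1, 1, 1
7, 7, 1, 1
…and 20 more, for 32 total.

32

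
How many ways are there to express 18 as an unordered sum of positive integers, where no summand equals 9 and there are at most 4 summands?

There are 72 such partitions.

72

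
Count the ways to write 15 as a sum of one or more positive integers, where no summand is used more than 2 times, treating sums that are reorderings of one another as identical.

A partial list (first 12 by largest part):
15
1+14
2+13
1+1+13
3+12
1+2+12
4+11
1+3+11
2+2+11
1+1+2+11
5+10
1+4+10
…and 58 more, for 70 total.

70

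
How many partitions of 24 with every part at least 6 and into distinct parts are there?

The partitions of 24 that satisfy the conditions:
24
18+6
17+7
16+8
15+9
14+10
13+11
11+7+6
10+8+6
9+8+7

10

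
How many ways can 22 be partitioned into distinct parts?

Counting exhaustively, 89 partitions satisfy the conditions.

89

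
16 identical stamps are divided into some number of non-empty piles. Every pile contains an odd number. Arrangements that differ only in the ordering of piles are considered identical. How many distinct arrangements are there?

There are too many to list fully; the first 12 (by largest part) are:
15+1
13+3
13+1+1+1
11+5
11+3+1+1
11+1+1+1+1+1
9+7
9+5+1+1
9+3+3+1
9+3+1+1+1+1
9+1+1+1+1+1+1+1
7+7+1+1
…and 20 more, for 32 total.

32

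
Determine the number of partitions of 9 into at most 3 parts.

They are:
9
8, 1
7, 2
7, 1, 1
6, 3
6, 2, 1
5, 4
5, 3, 1
5, 2, 2
4, 4, 1
4, 3, 2
3, 3, 3
That's 12 in total.

12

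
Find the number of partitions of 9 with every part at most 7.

28

There are too many to list fully; the first 12 (by largest part) are:
7+2
7+1+1
6+3
6+2+1
6+1+1+1
5+4
5+3+1
5+2+2
5+2+1+1
5+1+1+1+1
4+4+1
4+3+2
…and 16 more, for 28 total.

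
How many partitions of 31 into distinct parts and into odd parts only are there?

20

They are:
31
1+3+27
1+5+25
1+7+23
3+5+23
1+9+21
3+7+21
1+11+19
3+9+19
5+7+19
1+13+17
3+11+17
5+9+17
3+13+15
5+11+15
7+9+15
1+3+5+7+15
7+11+13
1+3+5+9+13
1+3+7+9+11
Counting gives 20.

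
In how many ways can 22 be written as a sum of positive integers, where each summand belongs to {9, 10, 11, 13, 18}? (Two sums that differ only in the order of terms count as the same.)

2

The partitions of 22 that satisfy the conditions:
13, 9
11, 11
That's 2 in total.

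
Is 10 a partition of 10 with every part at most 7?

The parts sum to 10, and the condition 'no summand exceeds 7' is violated.

No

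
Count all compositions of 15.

16384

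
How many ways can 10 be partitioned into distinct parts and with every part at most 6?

Enumerating:
6, 4
6, 3, 1
5, 4, 1
5, 3, 2
4, 3, 2, 1

5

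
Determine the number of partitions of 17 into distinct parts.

38

There are too many to list fully; the first 12 (by largest part) are:
17
16 + 1
15 + 2
14 + 3
14 + 2 + 1
13 + 4
13 + 3 + 1
12 + 5
12 + 4 + 1
12 + 3 + 2
11 + 6
11 + 5 + 1
…and 26 more, for 38 total.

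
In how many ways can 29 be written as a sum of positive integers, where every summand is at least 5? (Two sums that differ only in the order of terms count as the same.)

58

A partial list (first 12 by largest part):
29
24,5
23,6
22,7
21,8
20,9
19,10
19,5,5
18,11
18,6,5
17,12
17,7,5
…and 46 more, for 58 total.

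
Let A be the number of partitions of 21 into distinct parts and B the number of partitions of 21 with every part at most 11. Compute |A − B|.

Partitions of 21 into distinct parts: 76.
Partitions of 21 with every part at most 11: 695.
|76 − 695| = 619.

619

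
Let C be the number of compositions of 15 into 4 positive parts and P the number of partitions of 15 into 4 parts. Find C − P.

337

Ordered (compositions into 4 parts): C(14,3) = 364.
Partitions of 15 into exactly 4 parts: 27.
Difference: 364 − 27 = 337.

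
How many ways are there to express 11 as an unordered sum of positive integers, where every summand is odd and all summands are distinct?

2

Enumerating:
11
7,3,1
That's 2 in total.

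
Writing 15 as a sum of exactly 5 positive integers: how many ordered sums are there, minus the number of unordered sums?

971

Compositions: C(14,4) = 1001.
Unordered (partitions into 5 parts): 30.
Difference: 1001 − 30 = 971.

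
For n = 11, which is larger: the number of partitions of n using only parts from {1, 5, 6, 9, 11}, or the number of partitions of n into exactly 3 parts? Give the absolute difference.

Partitions of 11 using only parts from {1, 5, 6, 9, 11}: 7.
Partitions of 11 into exactly 3 parts: 10.
|7 − 10| = 3.

3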